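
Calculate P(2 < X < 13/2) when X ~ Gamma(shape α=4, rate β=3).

P(2 < X < 13/2) = ∫_{2}^{13/2} f(x) dx
where f(x) = \frac{27 x^{3} e^{- 3 x}}{2}
= - \frac{23143}{16 e^{\frac{39}{2}}} + \frac{61}{e^{6}}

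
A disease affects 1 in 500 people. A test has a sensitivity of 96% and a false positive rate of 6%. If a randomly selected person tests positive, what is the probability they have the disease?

Let D = the rare event, + = positive/flagged.
P(D) = 1/500
P(+|D) = 96/100 = 24/25
P(+|D') = 6/100 = 3/50
P(+) = P(+|D)P(D) + P(+|D')P(D')
     = \frac{24}{25} × \frac{1}{500} + \frac{3}{50} × \frac{499}{500}
     = \frac{309}{5000}
P(D|+) = P(+|D)P(D)/P(+) = \frac{16}{515}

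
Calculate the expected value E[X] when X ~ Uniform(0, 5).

For X ~ Uniform(0, 5), the expected value is:
E[X] = \frac{5}{2}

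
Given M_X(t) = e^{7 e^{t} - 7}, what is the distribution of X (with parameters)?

The MGF M(t) = e^{7 e^{t} - 7} is the standard form for the Poisson distribution.
Comparing with the known MGF formula identifies: Poisson(λ=7)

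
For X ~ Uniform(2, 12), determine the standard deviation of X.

For X ~ Uniform(2, 12):
Var(X) = \frac{25}{3}
SD(X) = √(Var(X)) = √(\frac{25}{3}) = \frac{5 \sqrt{3}}{3}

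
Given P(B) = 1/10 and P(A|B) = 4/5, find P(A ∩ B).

By definition, P(A|B) = P(A ∩ B) / P(B)
So P(A ∩ B) = P(A|B) × P(B)
= 4/5 × 1/10
= 2/25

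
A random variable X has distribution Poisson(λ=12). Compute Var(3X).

For X ~ Poisson(λ=12):
Var(X) = 12
Var(3X) = (3)² × Var(X) = 9 × 12 = 108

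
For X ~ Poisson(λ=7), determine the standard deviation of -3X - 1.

For X ~ Poisson(λ=7):
Var(X) = 7
SD(X) = √(Var(X)) = √(7) = \sqrt{7}
SD(-3X - 1) = |-3| × SD(X) = 3 × \sqrt{7} = 3 \sqrt{7}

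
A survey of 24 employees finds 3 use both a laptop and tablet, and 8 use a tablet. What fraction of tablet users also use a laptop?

P(A ∩ B) = 3/24 = 1/8
P(B) = 8/24 = 1/3
P(A|B) = P(A ∩ B) / P(B) = (1/8) / (1/3) = 3/8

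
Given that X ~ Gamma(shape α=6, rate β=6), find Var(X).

For X ~ Gamma(shape α=6, rate β=6):
Var(X) = \frac{1}{6}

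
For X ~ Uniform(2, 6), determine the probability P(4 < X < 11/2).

P(4 < X < 11/2) = ∫_{4}^{11/2} f(x) dx
where f(x) = \frac{1}{4}
= \frac{3}{8}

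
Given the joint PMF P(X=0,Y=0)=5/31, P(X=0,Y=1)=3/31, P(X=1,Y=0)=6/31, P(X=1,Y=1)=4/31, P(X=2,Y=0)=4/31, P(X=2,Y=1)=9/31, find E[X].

First find marginal of X:
P(X=0) = 8/31
P(X=1) = 10/31
P(X=2) = 13/31
E[X] = 0 × 8/31 + 1 × 10/31 + 2 × 13/31 = 36/31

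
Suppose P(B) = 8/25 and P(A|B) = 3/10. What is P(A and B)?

By definition, P(A|B) = P(A ∩ B) / P(B)
So P(A ∩ B) = P(A|B) × P(B)
= 3/10 × 8/25
= 12/125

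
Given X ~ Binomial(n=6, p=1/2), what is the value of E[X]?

For X ~ Binomial(n=6, p=1/2), the expected value is:
E[X] = 3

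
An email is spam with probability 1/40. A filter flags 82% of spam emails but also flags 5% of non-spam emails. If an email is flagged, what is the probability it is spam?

Let D = the rare event, + = positive/flagged.
P(D) = 1/40
P(+|D) = 82/100 = 41/50
P(+|D') = 5/100 = 1/20
P(+) = P(+|D)P(D) + P(+|D')P(D')
     = \frac{41}{50} × \frac{1}{40} + \frac{1}{20} × \frac{39}{40}
     = \frac{277}{4000}
P(D|+) = P(+|D)P(D)/P(+) = \frac{82}{277}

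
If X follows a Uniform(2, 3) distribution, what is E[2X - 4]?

For X ~ Uniform(2, 3):
E[X] = \frac{5}{2}
E[2X - 4] = 2 × E[X] - 4 = 1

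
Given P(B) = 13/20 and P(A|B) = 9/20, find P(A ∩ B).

By definition, P(A|B) = P(A ∩ B) / P(B)
So P(A ∩ B) = P(A|B) × P(B)
= 9/20 × 13/20
= 117/400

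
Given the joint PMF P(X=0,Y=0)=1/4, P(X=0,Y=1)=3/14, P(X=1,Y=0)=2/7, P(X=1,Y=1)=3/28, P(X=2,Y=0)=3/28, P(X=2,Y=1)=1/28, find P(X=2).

P(X=2) = P(X=2,Y=0) + P(X=2,Y=1)
= 3/28 + 1/28
= 1/7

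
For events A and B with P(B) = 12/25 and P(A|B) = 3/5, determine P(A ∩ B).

By definition, P(A|B) = P(A ∩ B) / P(B)
So P(A ∩ B) = P(A|B) × P(B)
= 3/5 × 12/25
= 36/125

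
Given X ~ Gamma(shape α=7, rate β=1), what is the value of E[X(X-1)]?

E[X(X-1)] = E[X² - X] = E[X²] - E[X]
E[X] = 7
E[X²] = Var(X) + (E[X])² = 7 + (7)² = 56
E[X(X-1)] = 56 - 7 = 49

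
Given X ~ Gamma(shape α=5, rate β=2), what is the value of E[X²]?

Using the identity E[X²] = Var(X) + (E[X])²:
E[X] = \frac{5}{2}
Var(X) = \frac{5}{4}
E[X²] = \frac{5}{4} + (\frac{5}{2})²
= \frac{15}{2}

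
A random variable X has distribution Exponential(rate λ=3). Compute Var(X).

For X ~ Exponential(rate λ=3):
Var(X) = \frac{1}{9}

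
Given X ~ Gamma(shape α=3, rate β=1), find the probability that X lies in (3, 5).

P(3 < X < 5) = ∫_{3}^{5} f(x) dx
where f(x) = \frac{x^{2} e^{- x}}{2}
= \frac{-37 + 17 e^{2}}{2 e^{5}}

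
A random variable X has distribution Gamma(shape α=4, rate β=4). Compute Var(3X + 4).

For X ~ Gamma(shape α=4, rate β=4):
Var(X) = \frac{1}{4}
Var(3X + 4) = (3)² × Var(X) = 9 × \frac{1}{4} = \frac{9}{4}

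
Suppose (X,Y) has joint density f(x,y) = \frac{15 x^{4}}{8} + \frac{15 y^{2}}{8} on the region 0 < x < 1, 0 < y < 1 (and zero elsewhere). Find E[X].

E[X] = ∫_0^1 ∫_0^1 x × f(x,y) dy dx
= ∫_0^1 ∫_0^1 x × (\frac{15 x^{4}}{8} + \frac{15 y^{2}}{8}) dy dx
= \frac{5}{8}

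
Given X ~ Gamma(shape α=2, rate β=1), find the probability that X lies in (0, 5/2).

P(0 < X < 5/2) = ∫_{0}^{5/2} f(x) dx
where f(x) = x e^{- x}
= 1 - \frac{7}{2 e^{\frac{5}{2}}}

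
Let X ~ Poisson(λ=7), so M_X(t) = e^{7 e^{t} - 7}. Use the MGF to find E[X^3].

To find E[X^3], compute M^(3)(0):
M^(1)(t) = 7 e^{t} e^{7 e^{t} - 7}
M^(2)(t) = 49 e^{2 t} e^{7 e^{t} - 7} + 7 e^{t} e^{7 e^{t} - 7}
M^(3)(t) = 343 e^{3 t} e^{7 e^{t} - 7} + 147 e^{2 t} e^{7 e^{t} - 7} + 7 e^{t} e^{7 e^{t} - 7}
M^(3)(0) = 497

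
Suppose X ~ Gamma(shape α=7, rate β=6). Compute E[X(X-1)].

E[X(X-1)] = E[X² - X] = E[X²] - E[X]
E[X] = \frac{7}{6}
E[X²] = Var(X) + (E[X])² = \frac{7}{36} + (\frac{7}{6})² = \frac{14}{9}
E[X(X-1)] = \frac{14}{9} - \frac{7}{6} = \frac{7}{18}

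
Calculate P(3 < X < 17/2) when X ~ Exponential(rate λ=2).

P(3 < X < 17/2) = ∫_{3}^{17/2} f(x) dx
where f(x) = 2 e^{- 2 x}
= - \frac{1 - e^{11}}{e^{17}}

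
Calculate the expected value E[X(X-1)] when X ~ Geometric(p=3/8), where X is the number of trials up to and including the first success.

E[X(X-1)] = E[X² - X] = E[X²] - E[X]
E[X] = \frac{8}{3}
E[X²] = Var(X) + (E[X])² = \frac{40}{9} + (\frac{8}{3})² = \frac{104}{9}
E[X(X-1)] = \frac{104}{9} - \frac{8}{3} = \frac{80}{9}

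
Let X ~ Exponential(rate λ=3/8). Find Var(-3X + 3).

For X ~ Exponential(rate λ=3/8):
Var(X) = \frac{64}{9}
Var(-3X + 3) = (-3)² × Var(X) = 9 × \frac{64}{9} = 64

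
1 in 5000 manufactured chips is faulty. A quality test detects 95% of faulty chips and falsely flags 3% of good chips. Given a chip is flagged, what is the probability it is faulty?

Let D = the rare event, + = positive/flagged.
P(D) = 1/5000
P(+|D) = 95/100 = 19/20
P(+|D') = 3/100
P(+) = P(+|D)P(D) + P(+|D')P(D')
     = \frac{19}{20} × \frac{1}{5000} + \frac{3}{100} × \frac{4999}{5000}
     = \frac{3773}{125000}
P(D|+) = P(+|D)P(D)/P(+) = \frac{95}{15092}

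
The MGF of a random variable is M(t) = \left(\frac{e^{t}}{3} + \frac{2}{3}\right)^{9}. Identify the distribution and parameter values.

The MGF M(t) = \left(\frac{e^{t}}{3} + \frac{2}{3}\right)^{9} is the standard form for the Binomial distribution.
Comparing with the known MGF formula identifies: Binomial(n=9, p=1/3)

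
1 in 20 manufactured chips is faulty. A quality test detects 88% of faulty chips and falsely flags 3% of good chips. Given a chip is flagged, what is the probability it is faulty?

Let D = the rare event, + = positive/flagged.
P(D) = 1/20
P(+|D) = 88/100 = 22/25
P(+|D') = 3/100
P(+) = P(+|D)P(D) + P(+|D')P(D')
     = \frac{22}{25} × \frac{1}{20} + \frac{3}{100} × \frac{19}{20}
     = \frac{29}{400}
P(D|+) = P(+|D)P(D)/P(+) = \frac{88}{145}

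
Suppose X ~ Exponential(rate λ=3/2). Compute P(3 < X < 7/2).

P(3 < X < 7/2) = ∫_{3}^{7/2} f(x) dx
where f(x) = \frac{3 e^{- \frac{3 x}{2}}}{2}
= - \frac{1}{e^{\frac{21}{4}}} + e^{- \frac{9}{2}}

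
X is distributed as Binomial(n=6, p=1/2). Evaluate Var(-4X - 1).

For X ~ Binomial(n=6, p=1/2):
Var(X) = \frac{3}{2}
Var(-4X - 1) = (-4)² × Var(X) = 16 × \frac{3}{2} = 24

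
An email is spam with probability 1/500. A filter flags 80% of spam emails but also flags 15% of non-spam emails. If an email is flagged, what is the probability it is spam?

Let D = the rare event, + = positive/flagged.
P(D) = 1/500
P(+|D) = 80/100 = 4/5
P(+|D') = 15/100 = 3/20
P(+) = P(+|D)P(D) + P(+|D')P(D')
     = \frac{4}{5} × \frac{1}{500} + \frac{3}{20} × \frac{499}{500}
     = \frac{1513}{10000}
P(D|+) = P(+|D)P(D)/P(+) = \frac{16}{1513}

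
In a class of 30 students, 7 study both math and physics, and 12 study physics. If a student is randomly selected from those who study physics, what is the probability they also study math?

P(A ∩ B) = 7/30
P(B) = 12/30 = 2/5
P(A|B) = P(A ∩ B) / P(B) = (7/30) / (2/5) = 7/12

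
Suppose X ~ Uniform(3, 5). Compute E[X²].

Using the identity E[X²] = Var(X) + (E[X])²:
E[X] = 4
Var(X) = \frac{1}{3}
E[X²] = \frac{1}{3} + (4)²
= \frac{49}{3}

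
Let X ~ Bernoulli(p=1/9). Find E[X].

For X ~ Bernoulli(p=1/9), the expected value is:
E[X] = \frac{1}{9}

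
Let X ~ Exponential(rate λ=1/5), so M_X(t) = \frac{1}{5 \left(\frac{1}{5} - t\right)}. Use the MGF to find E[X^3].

To find E[X^3], compute M^(3)(0):
M^(1)(t) = \frac{1}{5 \left(\frac{1}{5} - t\right)^{2}}
M^(2)(t) = \frac{2}{5 \left(\frac{1}{5} - t\right)^{3}}
M^(3)(t) = \frac{6}{5 \left(\frac{1}{5} - t\right)^{4}}
M^(3)(0) = 750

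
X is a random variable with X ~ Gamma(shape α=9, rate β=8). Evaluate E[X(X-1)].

E[X(X-1)] = E[X² - X] = E[X²] - E[X]
E[X] = \frac{9}{8}
E[X²] = Var(X) + (E[X])² = \frac{9}{64} + (\frac{9}{8})² = \frac{45}{32}
E[X(X-1)] = \frac{45}{32} - \frac{9}{8} = \frac{9}{32}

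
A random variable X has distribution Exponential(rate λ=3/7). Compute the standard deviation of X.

For X ~ Exponential(rate λ=3/7):
Var(X) = \frac{49}{9}
SD(X) = √(Var(X)) = √(\frac{49}{9}) = \frac{7}{3}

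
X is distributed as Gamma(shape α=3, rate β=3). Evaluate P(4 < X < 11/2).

P(4 < X < 11/2) = ∫_{4}^{11/2} f(x) dx
where f(x) = \frac{27 x^{2} e^{- 3 x}}{2}
= - \frac{1229}{8 e^{\frac{33}{2}}} + \frac{85}{e^{12}}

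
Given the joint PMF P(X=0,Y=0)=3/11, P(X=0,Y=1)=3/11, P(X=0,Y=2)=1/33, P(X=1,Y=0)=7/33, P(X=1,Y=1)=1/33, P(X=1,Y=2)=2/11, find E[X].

First find marginal of X:
P(X=0) = 19/33
P(X=1) = 14/33
E[X] = 0 × 19/33 + 1 × 14/33 = 14/33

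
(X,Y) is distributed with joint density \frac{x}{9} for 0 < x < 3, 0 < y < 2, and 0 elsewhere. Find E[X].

f_X(x) = ∫_0^2 \frac{x}{9} dy = \frac{2 x}{9}
E[X] = ∫_0^3 x × (\frac{2 x}{9}) dx = 2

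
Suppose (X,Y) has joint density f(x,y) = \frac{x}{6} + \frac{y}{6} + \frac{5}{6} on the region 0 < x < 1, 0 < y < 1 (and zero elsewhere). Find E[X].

E[X] = ∫_0^1 ∫_0^1 x × f(x,y) dy dx
= ∫_0^1 ∫_0^1 x × (\frac{x}{6} + \frac{y}{6} + \frac{5}{6}) dy dx
= \frac{37}{72}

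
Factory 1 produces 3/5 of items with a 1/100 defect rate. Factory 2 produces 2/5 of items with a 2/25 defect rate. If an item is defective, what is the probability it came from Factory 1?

Using Bayes' theorem:
P(F1) = 3/5, P(D|F1) = 1/100
P(F2) = 2/5, P(D|F2) = 2/25
P(D) = P(D|F1)P(F1) + P(D|F2)P(F2)
     = \frac{19}{500}
P(F1|D) = P(D|F1)P(F1) / P(D)
= \frac{3}{19}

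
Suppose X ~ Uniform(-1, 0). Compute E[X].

For X ~ Uniform(-1, 0), the expected value is:
E[X] = - \frac{1}{2}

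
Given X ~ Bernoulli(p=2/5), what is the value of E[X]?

For X ~ Bernoulli(p=2/5), the expected value is:
E[X] = \frac{2}{5}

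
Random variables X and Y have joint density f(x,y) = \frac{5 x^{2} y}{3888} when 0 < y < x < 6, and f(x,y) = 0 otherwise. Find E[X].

f_X(x) = ∫_0^x \frac{5 x^{2} y}{3888} dy = \frac{5 x^{4}}{7776}
E[X] = ∫_0^6 x × (\frac{5 x^{4}}{7776}) dx = 5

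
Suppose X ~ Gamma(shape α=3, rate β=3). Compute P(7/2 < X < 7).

P(7/2 < X < 7) = ∫_{7/2}^{7} f(x) dx
where f(x) = \frac{27 x^{2} e^{- 3 x}}{2}
= - \frac{485}{2 e^{21}} + \frac{533}{8 e^{\frac{21}{2}}}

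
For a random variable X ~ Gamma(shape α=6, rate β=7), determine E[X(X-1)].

E[X(X-1)] = E[X² - X] = E[X²] - E[X]
E[X] = \frac{6}{7}
E[X²] = Var(X) + (E[X])² = \frac{6}{49} + (\frac{6}{7})² = \frac{6}{7}
E[X(X-1)] = \frac{6}{7} - \frac{6}{7} = 0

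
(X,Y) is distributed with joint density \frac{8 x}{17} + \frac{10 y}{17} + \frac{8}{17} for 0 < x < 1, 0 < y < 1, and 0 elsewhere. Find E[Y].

E[Y] = ∫_0^1 ∫_0^1 y × f(x,y) dx dy
= \frac{28}{51}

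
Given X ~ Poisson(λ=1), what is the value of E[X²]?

Using the identity E[X²] = Var(X) + (E[X])²:
E[X] = 1
Var(X) = 1
E[X²] = 1 + (1)²
= 2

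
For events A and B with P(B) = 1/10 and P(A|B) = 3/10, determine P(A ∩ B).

By definition, P(A|B) = P(A ∩ B) / P(B)
So P(A ∩ B) = P(A|B) × P(B)
= 3/10 × 1/10
= 3/100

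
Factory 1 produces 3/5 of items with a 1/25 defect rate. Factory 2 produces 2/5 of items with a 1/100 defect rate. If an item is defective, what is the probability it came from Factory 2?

Using Bayes' theorem:
P(F1) = 3/5, P(D|F1) = 1/25
P(F2) = 2/5, P(D|F2) = 1/100
P(D) = P(D|F1)P(F1) + P(D|F2)P(F2)
     = \frac{7}{250}
P(F2|D) = P(D|F2)P(F2) / P(D)
= \frac{1}{7}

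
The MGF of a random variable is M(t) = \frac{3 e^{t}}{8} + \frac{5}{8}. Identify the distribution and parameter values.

The MGF M(t) = \frac{3 e^{t}}{8} + \frac{5}{8} is the standard form for the Bernoulli distribution.
Comparing with the known MGF formula identifies: Bernoulli(p=3/8)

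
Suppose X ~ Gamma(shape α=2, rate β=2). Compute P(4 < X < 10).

P(4 < X < 10) = ∫_{4}^{10} f(x) dx
where f(x) = 4 x e^{- 2 x}
= \frac{3 \left(-7 + 3 e^{12}\right)}{e^{20}}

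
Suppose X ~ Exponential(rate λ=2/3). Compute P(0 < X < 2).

P(0 < X < 2) = ∫_{0}^{2} f(x) dx
where f(x) = \frac{2 e^{- \frac{2 x}{3}}}{3}
= 1 - e^{- \frac{4}{3}}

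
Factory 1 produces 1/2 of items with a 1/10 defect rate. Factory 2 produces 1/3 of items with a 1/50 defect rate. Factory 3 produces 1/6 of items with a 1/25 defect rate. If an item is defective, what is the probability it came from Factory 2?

Using Bayes' theorem:
P(F1) = 1/2, P(D|F1) = 1/10
P(F2) = 1/3, P(D|F2) = 1/50
P(F3) = 1/6, P(D|F3) = 1/25
P(D) = P(D|F1)P(F1) + P(D|F2)P(F2) + P(D|F3)P(F3)
     = \frac{19}{300}
P(F2|D) = P(D|F2)P(F2) / P(D)
= \frac{2}{19}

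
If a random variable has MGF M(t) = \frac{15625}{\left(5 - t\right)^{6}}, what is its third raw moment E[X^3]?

To find E[X^3], compute M^(3)(0):
M^(1)(t) = \frac{93750}{\left(5 - t\right)^{7}}
M^(2)(t) = \frac{656250}{\left(5 - t\right)^{8}}
M^(3)(t) = \frac{5250000}{\left(5 - t\right)^{9}}
M^(3)(0) = \frac{336}{125}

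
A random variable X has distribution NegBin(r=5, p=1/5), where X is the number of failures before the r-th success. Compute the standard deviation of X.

For X ~ NegBin(r=5, p=1/5), where X is the number of failures before the r-th success:
Var(X) = 100
SD(X) = √(Var(X)) = √(100) = 10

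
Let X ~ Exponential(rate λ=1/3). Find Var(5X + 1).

For X ~ Exponential(rate λ=1/3):
Var(X) = 9
Var(5X + 1) = (5)² × Var(X) = 25 × 9 = 225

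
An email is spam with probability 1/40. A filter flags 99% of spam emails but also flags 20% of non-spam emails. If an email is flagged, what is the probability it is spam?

Let D = the rare event, + = positive/flagged.
P(D) = 1/40
P(+|D) = 99/100
P(+|D') = 20/100 = 1/5
P(+) = P(+|D)P(D) + P(+|D')P(D')
     = \frac{99}{100} × \frac{1}{40} + \frac{1}{5} × \frac{39}{40}
     = \frac{879}{4000}
P(D|+) = P(+|D)P(D)/P(+) = \frac{33}{293}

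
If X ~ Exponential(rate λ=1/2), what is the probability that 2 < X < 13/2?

P(2 < X < 13/2) = ∫_{2}^{13/2} f(x) dx
where f(x) = \frac{e^{- \frac{x}{2}}}{2}
= - \frac{1}{e^{\frac{13}{4}}} + e^{-1}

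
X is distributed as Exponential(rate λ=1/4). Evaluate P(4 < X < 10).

P(4 < X < 10) = ∫_{4}^{10} f(x) dx
where f(x) = \frac{e^{- \frac{x}{4}}}{4}
= - \frac{1}{e^{\frac{5}{2}}} + e^{-1}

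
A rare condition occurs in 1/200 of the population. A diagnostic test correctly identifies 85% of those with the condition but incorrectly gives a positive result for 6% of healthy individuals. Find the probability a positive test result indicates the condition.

Let D = the rare event, + = positive/flagged.
P(D) = 1/200
P(+|D) = 85/100 = 17/20
P(+|D') = 6/100 = 3/50
P(+) = P(+|D)P(D) + P(+|D')P(D')
     = \frac{17}{20} × \frac{1}{200} + \frac{3}{50} × \frac{199}{200}
     = \frac{1279}{20000}
P(D|+) = P(+|D)P(D)/P(+) = \frac{85}{1279}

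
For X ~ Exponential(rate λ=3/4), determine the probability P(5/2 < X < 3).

P(5/2 < X < 3) = ∫_{5/2}^{3} f(x) dx
where f(x) = \frac{3 e^{- \frac{3 x}{4}}}{4}
= - \frac{1}{e^{\frac{9}{4}}} + e^{- \frac{15}{8}}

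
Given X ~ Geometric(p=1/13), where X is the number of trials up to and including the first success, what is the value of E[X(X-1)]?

E[X(X-1)] = E[X² - X] = E[X²] - E[X]
E[X] = 13
E[X²] = Var(X) + (E[X])² = 156 + (13)² = 325
E[X(X-1)] = 325 - 13 = 312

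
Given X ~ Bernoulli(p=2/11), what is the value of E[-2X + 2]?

For X ~ Bernoulli(p=2/11):
E[X] = \frac{2}{11}
E[-2X + 2] = -2 × E[X] + 2 = \frac{18}{11}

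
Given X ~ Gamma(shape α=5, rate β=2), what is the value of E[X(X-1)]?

E[X(X-1)] = E[X² - X] = E[X²] - E[X]
E[X] = \frac{5}{2}
E[X²] = Var(X) + (E[X])² = \frac{5}{4} + (\frac{5}{2})² = \frac{15}{2}
E[X(X-1)] = \frac{15}{2} - \frac{5}{2} = 5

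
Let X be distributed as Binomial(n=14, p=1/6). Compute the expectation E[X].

For X ~ Binomial(n=14, p=1/6), the expected value is:
E[X] = \frac{7}{3}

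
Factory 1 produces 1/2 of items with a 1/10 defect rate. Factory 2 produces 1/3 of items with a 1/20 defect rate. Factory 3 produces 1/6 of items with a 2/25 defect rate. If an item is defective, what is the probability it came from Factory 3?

Using Bayes' theorem:
P(F1) = 1/2, P(D|F1) = 1/10
P(F2) = 1/3, P(D|F2) = 1/20
P(F3) = 1/6, P(D|F3) = 2/25
P(D) = P(D|F1)P(F1) + P(D|F2)P(F2) + P(D|F3)P(F3)
     = \frac{2}{25}
P(F3|D) = P(D|F3)P(F3) / P(D)
= \frac{1}{6}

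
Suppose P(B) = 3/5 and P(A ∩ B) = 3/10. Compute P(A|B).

P(A|B) = P(A ∩ B) / P(B)
= (3/10) / (3/5)
= 1/2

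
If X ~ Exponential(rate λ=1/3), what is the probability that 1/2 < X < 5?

P(1/2 < X < 5) = ∫_{1/2}^{5} f(x) dx
where f(x) = \frac{e^{- \frac{x}{3}}}{3}
= - \frac{1}{e^{\frac{5}{3}}} + e^{- \frac{1}{6}}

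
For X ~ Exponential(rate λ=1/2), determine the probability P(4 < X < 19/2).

P(4 < X < 19/2) = ∫_{4}^{19/2} f(x) dx
where f(x) = \frac{e^{- \frac{x}{2}}}{2}
= - \frac{1}{e^{\frac{19}{4}}} + e^{-2}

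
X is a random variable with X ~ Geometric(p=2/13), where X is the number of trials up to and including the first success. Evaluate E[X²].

Using the identity E[X²] = Var(X) + (E[X])²:
E[X] = \frac{13}{2}
Var(X) = \frac{143}{4}
E[X²] = \frac{143}{4} + (\frac{13}{2})²
= 78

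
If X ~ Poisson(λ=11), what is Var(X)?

For X ~ Poisson(λ=11):
Var(X) = 11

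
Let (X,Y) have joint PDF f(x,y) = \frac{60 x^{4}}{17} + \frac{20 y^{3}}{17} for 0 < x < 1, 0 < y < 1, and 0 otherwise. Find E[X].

E[X] = ∫_0^1 ∫_0^1 x × f(x,y) dy dx
= ∫_0^1 ∫_0^1 x × (\frac{60 x^{4}}{17} + \frac{20 y^{3}}{17}) dy dx
= \frac{25}{34}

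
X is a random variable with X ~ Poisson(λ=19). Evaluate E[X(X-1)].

E[X(X-1)] = E[X² - X] = E[X²] - E[X]
E[X] = 19
E[X²] = Var(X) + (E[X])² = 19 + (19)² = 380
E[X(X-1)] = 380 - 19 = 361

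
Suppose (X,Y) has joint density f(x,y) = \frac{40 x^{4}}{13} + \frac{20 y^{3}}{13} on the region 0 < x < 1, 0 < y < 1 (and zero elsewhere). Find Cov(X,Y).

E[XY] = ∫∫ xy × f(x,y) dx dy = \frac{16}{39}
E[X] = \frac{55}{78}
E[Y] = \frac{8}{13}
Cov(X,Y) = E[XY] - E[X]E[Y] = - \frac{4}{169}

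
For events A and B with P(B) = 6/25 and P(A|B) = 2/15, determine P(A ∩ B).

By definition, P(A|B) = P(A ∩ B) / P(B)
So P(A ∩ B) = P(A|B) × P(B)
= 2/15 × 6/25
= 4/125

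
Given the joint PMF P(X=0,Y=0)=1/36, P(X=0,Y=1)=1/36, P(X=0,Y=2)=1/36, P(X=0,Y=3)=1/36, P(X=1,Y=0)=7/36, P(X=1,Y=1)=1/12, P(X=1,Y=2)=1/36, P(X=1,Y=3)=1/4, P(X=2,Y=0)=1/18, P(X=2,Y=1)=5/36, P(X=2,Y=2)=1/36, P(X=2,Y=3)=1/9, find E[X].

First find marginal of X:
P(X=0) = 1/9
P(X=1) = 5/9
P(X=2) = 1/3
E[X] = 0 × 1/9 + 1 × 5/9 + 2 × 1/3 = 11/9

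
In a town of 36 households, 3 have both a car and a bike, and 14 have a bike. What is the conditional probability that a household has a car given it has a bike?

P(A ∩ B) = 3/36 = 1/12
P(B) = 14/36 = 7/18
P(A|B) = P(A ∩ B) / P(B) = (1/12) / (7/18) = 3/14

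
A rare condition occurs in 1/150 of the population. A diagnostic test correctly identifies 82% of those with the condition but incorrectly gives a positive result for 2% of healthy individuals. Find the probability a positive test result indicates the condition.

Let D = the rare event, + = positive/flagged.
P(D) = 1/150
P(+|D) = 82/100 = 41/50
P(+|D') = 2/100 = 1/50
P(+) = P(+|D)P(D) + P(+|D')P(D')
     = \frac{41}{50} × \frac{1}{150} + \frac{1}{50} × \frac{149}{150}
     = \frac{19}{750}
P(D|+) = P(+|D)P(D)/P(+) = \frac{41}{190}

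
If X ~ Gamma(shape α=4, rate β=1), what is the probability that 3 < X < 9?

P(3 < X < 9) = ∫_{3}^{9} f(x) dx
where f(x) = \frac{x^{3} e^{- x}}{6}
= \frac{-172 + 13 e^{6}}{e^{9}}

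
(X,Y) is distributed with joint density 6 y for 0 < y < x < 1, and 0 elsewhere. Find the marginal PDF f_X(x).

f_X(x) = ∫_0^x 6 y dy = 3 x^{2}
for 0 < x < 1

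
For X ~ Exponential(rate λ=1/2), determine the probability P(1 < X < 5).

P(1 < X < 5) = ∫_{1}^{5} f(x) dx
where f(x) = \frac{e^{- \frac{x}{2}}}{2}
= - \frac{1 - e^{2}}{e^{\frac{5}{2}}}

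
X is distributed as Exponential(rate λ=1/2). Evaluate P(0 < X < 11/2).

P(0 < X < 11/2) = ∫_{0}^{11/2} f(x) dx
where f(x) = \frac{e^{- \frac{x}{2}}}{2}
= 1 - e^{- \frac{11}{4}}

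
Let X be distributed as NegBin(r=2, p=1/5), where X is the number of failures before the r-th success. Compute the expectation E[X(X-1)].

E[X(X-1)] = E[X² - X] = E[X²] - E[X]
E[X] = 8
E[X²] = Var(X) + (E[X])² = 40 + (8)² = 104
E[X(X-1)] = 104 - 8 = 96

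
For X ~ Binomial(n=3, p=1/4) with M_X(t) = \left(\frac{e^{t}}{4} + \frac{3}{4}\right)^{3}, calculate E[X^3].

To find E[X^3], compute M^(3)(0):
M^(1)(t) = \frac{3 \left(\frac{e^{t}}{4} + \frac{3}{4}\right)^{2} e^{t}}{4}
M^(2)(t) = \frac{3 \left(\frac{e^{t}}{4} + \frac{3}{4}\right)^{2} e^{t}}{4} + \frac{3 \left(\frac{e^{t}}{4} + \frac{3}{4}\right) e^{2 t}}{8}
M^(3)(t) = \frac{3 \left(\frac{e^{t}}{4} + \frac{3}{4}\right)^{2} e^{t}}{4} + \frac{9 \left(\frac{e^{t}}{4} + \frac{3}{4}\right) e^{2 t}}{8} + \frac{3 e^{3 t}}{32}
M^(3)(0) = \frac{63}{32}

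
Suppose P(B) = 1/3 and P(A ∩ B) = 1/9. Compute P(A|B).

P(A|B) = P(A ∩ B) / P(B)
= (1/9) / (1/3)
= 1/3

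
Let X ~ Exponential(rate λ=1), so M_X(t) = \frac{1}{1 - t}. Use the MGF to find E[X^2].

To find E[X^2], compute M^(2)(0):
M^(1)(t) = \frac{1}{\left(1 - t\right)^{2}}
M^(2)(t) = \frac{2}{\left(1 - t\right)^{3}}
M^(2)(0) = 2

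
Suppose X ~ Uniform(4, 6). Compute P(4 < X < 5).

P(4 < X < 5) = ∫_{4}^{5} f(x) dx
where f(x) = \frac{1}{2}
= \frac{1}{2}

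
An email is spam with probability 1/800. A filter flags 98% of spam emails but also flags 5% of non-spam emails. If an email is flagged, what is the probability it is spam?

Let D = the rare event, + = positive/flagged.
P(D) = 1/800
P(+|D) = 98/100 = 49/50
P(+|D') = 5/100 = 1/20
P(+) = P(+|D)P(D) + P(+|D')P(D')
     = \frac{49}{50} × \frac{1}{800} + \frac{1}{20} × \frac{799}{800}
     = \frac{4093}{80000}
P(D|+) = P(+|D)P(D)/P(+) = \frac{98}{4093}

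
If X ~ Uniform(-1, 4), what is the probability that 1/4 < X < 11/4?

P(1/4 < X < 11/4) = ∫_{1/4}^{11/4} f(x) dx
where f(x) = \frac{1}{5}
= \frac{1}{2}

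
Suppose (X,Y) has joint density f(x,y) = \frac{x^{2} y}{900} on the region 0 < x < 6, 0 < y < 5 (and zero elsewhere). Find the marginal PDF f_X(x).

f_X(x) = ∫_0^5 f(x,y) dy
= ∫_0^5 \frac{x^{2} y}{900} dy
= \frac{x^{2}}{72} for 0 < x < 6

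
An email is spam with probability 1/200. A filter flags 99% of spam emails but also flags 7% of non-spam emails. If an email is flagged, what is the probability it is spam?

Let D = the rare event, + = positive/flagged.
P(D) = 1/200
P(+|D) = 99/100
P(+|D') = 7/100
P(+) = P(+|D)P(D) + P(+|D')P(D')
     = \frac{99}{100} × \frac{1}{200} + \frac{7}{100} × \frac{199}{200}
     = \frac{373}{5000}
P(D|+) = P(+|D)P(D)/P(+) = \frac{99}{1492}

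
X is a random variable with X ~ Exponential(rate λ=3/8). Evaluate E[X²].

Using the identity E[X²] = Var(X) + (E[X])²:
E[X] = \frac{8}{3}
Var(X) = \frac{64}{9}
E[X²] = \frac{64}{9} + (\frac{8}{3})²
= \frac{128}{9}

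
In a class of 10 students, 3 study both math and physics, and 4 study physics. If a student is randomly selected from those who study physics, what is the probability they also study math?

P(A ∩ B) = 3/10
P(B) = 4/10 = 2/5
P(A|B) = P(A ∩ B) / P(B) = (3/10) / (2/5) = 3/4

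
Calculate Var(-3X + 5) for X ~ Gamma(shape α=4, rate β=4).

For X ~ Gamma(shape α=4, rate β=4):
Var(X) = \frac{1}{4}
Var(-3X + 5) = (-3)² × Var(X) = 9 × \frac{1}{4} = \frac{9}{4}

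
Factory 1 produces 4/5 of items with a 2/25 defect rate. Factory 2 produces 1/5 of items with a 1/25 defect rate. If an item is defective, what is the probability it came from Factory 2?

Using Bayes' theorem:
P(F1) = 4/5, P(D|F1) = 2/25
P(F2) = 1/5, P(D|F2) = 1/25
P(D) = P(D|F1)P(F1) + P(D|F2)P(F2)
     = \frac{9}{125}
P(F2|D) = P(D|F2)P(F2) / P(D)
= \frac{1}{9}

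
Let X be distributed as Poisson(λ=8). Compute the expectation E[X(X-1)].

E[X(X-1)] = E[X² - X] = E[X²] - E[X]
E[X] = 8
E[X²] = Var(X) + (E[X])² = 8 + (8)² = 72
E[X(X-1)] = 72 - 8 = 64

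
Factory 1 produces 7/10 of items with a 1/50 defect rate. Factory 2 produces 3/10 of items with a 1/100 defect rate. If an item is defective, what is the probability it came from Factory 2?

Using Bayes' theorem:
P(F1) = 7/10, P(D|F1) = 1/50
P(F2) = 3/10, P(D|F2) = 1/100
P(D) = P(D|F1)P(F1) + P(D|F2)P(F2)
     = \frac{17}{1000}
P(F2|D) = P(D|F2)P(F2) / P(D)
= \frac{3}{17}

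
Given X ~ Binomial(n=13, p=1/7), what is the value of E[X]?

For X ~ Binomial(n=13, p=1/7), the expected value is:
E[X] = \frac{13}{7}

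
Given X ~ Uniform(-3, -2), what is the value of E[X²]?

Using the identity E[X²] = Var(X) + (E[X])²:
E[X] = - \frac{5}{2}
Var(X) = \frac{1}{12}
E[X²] = \frac{1}{12} + (- \frac{5}{2})²
= \frac{19}{3}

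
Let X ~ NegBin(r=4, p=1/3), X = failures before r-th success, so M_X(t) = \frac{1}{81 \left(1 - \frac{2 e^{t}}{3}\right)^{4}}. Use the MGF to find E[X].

To find E[X], compute M^(1)(0):
M^(1)(t) = \frac{8 e^{t}}{243 \left(1 - \frac{2 e^{t}}{3}\right)^{5}}
M^(1)(0) = 8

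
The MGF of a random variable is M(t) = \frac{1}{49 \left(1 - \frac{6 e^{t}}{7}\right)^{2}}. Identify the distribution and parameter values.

The MGF M(t) = \frac{1}{49 \left(1 - \frac{6 e^{t}}{7}\right)^{2}} is the standard form for the NegativeBinomial distribution.
Comparing with the known MGF formula identifies: NegBin(r=2, p=1/7), X = failures before r-th success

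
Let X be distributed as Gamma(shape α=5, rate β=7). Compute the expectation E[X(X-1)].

E[X(X-1)] = E[X² - X] = E[X²] - E[X]
E[X] = \frac{5}{7}
E[X²] = Var(X) + (E[X])² = \frac{5}{49} + (\frac{5}{7})² = \frac{30}{49}
E[X(X-1)] = \frac{30}{49} - \frac{5}{7} = - \frac{5}{49}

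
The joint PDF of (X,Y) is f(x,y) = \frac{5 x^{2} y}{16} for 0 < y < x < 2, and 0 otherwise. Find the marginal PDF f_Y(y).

f_Y(y) = ∫_y^2 \frac{5 x^{2} y}{16} dx = \frac{5 y \left(8 - y^{3}\right)}{48}
for 0 < y < 2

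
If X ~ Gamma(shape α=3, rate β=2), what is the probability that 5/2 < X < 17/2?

P(5/2 < X < 17/2) = ∫_{5/2}^{17/2} f(x) dx
where f(x) = 4 x^{2} e^{- 2 x}
= \frac{-325 + 37 e^{12}}{2 e^{17}}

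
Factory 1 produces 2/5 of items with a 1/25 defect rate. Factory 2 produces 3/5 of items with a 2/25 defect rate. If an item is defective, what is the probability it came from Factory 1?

Using Bayes' theorem:
P(F1) = 2/5, P(D|F1) = 1/25
P(F2) = 3/5, P(D|F2) = 2/25
P(D) = P(D|F1)P(F1) + P(D|F2)P(F2)
     = \frac{8}{125}
P(F1|D) = P(D|F1)P(F1) / P(D)
= \frac{1}{4}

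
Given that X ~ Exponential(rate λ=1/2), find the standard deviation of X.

For X ~ Exponential(rate λ=1/2):
Var(X) = 4
SD(X) = √(Var(X)) = √(4) = 2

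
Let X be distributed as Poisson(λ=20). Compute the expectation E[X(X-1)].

E[X(X-1)] = E[X² - X] = E[X²] - E[X]
E[X] = 20
E[X²] = Var(X) + (E[X])² = 20 + (20)² = 420
E[X(X-1)] = 420 - 20 = 400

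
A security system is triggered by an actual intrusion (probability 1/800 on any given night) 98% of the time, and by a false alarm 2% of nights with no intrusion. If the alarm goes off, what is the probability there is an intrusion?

Let D = the rare event, + = positive/flagged.
P(D) = 1/800
P(+|D) = 98/100 = 49/50
P(+|D') = 2/100 = 1/50
P(+) = P(+|D)P(D) + P(+|D')P(D')
     = \frac{49}{50} × \frac{1}{800} + \frac{1}{50} × \frac{799}{800}
     = \frac{53}{2500}
P(D|+) = P(+|D)P(D)/P(+) = \frac{49}{848}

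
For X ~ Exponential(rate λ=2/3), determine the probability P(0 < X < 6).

P(0 < X < 6) = ∫_{0}^{6} f(x) dx
where f(x) = \frac{2 e^{- \frac{2 x}{3}}}{3}
= 1 - e^{-4}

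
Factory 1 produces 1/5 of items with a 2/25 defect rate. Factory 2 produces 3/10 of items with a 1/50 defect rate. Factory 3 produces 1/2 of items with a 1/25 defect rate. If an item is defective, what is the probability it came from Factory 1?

Using Bayes' theorem:
P(F1) = 1/5, P(D|F1) = 2/25
P(F2) = 3/10, P(D|F2) = 1/50
P(F3) = 1/2, P(D|F3) = 1/25
P(D) = P(D|F1)P(F1) + P(D|F2)P(F2) + P(D|F3)P(F3)
     = \frac{21}{500}
P(F1|D) = P(D|F1)P(F1) / P(D)
= \frac{8}{21}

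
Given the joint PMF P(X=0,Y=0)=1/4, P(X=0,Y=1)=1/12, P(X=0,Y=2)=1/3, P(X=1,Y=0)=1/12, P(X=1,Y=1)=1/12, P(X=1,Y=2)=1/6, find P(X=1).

P(X=1) = P(X=1,Y=0) + P(X=1,Y=1) + P(X=1,Y=2)
= 1/12 + 1/12 + 1/6
= 1/3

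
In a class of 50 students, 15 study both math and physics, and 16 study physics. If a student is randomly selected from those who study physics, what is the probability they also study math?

P(A ∩ B) = 15/50 = 3/10
P(B) = 16/50 = 8/25
P(A|B) = P(A ∩ B) / P(B) = (3/10) / (8/25) = 15/16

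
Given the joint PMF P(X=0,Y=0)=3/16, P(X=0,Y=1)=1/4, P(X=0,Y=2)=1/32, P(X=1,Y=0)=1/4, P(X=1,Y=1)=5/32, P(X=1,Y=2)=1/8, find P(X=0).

P(X=0) = P(X=0,Y=0) + P(X=0,Y=1) + P(X=0,Y=2)
= 3/16 + 1/4 + 1/32
= 15/32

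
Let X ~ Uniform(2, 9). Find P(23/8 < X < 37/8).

P(23/8 < X < 37/8) = ∫_{23/8}^{37/8} f(x) dx
where f(x) = \frac{1}{7}
= \frac{1}{4}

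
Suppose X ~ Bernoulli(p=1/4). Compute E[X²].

Using the identity E[X²] = Var(X) + (E[X])²:
E[X] = \frac{1}{4}
Var(X) = \frac{3}{16}
E[X²] = \frac{3}{16} + (\frac{1}{4})²
= \frac{1}{4}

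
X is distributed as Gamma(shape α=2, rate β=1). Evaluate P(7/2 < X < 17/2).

P(7/2 < X < 17/2) = ∫_{7/2}^{17/2} f(x) dx
where f(x) = x e^{- x}
= \frac{-19 + 9 e^{5}}{2 e^{\frac{17}{2}}}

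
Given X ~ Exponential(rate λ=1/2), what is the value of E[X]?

For X ~ Exponential(rate λ=1/2), the expected value is:
E[X] = 2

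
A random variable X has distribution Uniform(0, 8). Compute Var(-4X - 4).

For X ~ Uniform(0, 8):
Var(X) = \frac{16}{3}
Var(-4X - 4) = (-4)² × Var(X) = 16 × \frac{16}{3} = \frac{256}{3}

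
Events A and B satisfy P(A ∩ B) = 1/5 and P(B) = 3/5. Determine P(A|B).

P(A|B) = P(A ∩ B) / P(B)
= (1/5) / (3/5)
= 1/3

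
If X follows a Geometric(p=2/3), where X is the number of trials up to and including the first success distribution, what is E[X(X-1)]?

E[X(X-1)] = E[X² - X] = E[X²] - E[X]
E[X] = \frac{3}{2}
E[X²] = Var(X) + (E[X])² = \frac{3}{4} + (\frac{3}{2})² = 3
E[X(X-1)] = 3 - \frac{3}{2} = \frac{3}{2}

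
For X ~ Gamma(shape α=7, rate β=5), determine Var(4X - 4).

For X ~ Gamma(shape α=7, rate β=5):
Var(X) = \frac{7}{25}
Var(4X - 4) = (4)² × Var(X) = 16 × \frac{7}{25} = \frac{112}{25}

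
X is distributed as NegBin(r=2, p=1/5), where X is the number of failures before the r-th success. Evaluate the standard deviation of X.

For X ~ NegBin(r=2, p=1/5), where X is the number of failures before the r-th success:
Var(X) = 40
SD(X) = √(Var(X)) = √(40) = 2 \sqrt{10}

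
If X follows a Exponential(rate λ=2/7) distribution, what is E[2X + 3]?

For X ~ Exponential(rate λ=2/7):
E[X] = \frac{7}{2}
E[2X + 3] = 2 × E[X] + 3 = 10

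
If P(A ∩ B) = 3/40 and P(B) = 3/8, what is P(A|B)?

P(A|B) = P(A ∩ B) / P(B)
= (3/40) / (3/8)
= 1/5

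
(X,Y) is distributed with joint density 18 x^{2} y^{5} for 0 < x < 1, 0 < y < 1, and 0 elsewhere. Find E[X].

E[X] = ∫_0^1 ∫_0^1 x × f(x,y) dy dx
= ∫_0^1 ∫_0^1 x × (18 x^{2} y^{5}) dy dx
= \frac{3}{4}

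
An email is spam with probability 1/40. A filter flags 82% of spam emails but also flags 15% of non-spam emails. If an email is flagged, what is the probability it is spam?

Let D = the rare event, + = positive/flagged.
P(D) = 1/40
P(+|D) = 82/100 = 41/50
P(+|D') = 15/100 = 3/20
P(+) = P(+|D)P(D) + P(+|D')P(D')
     = \frac{41}{50} × \frac{1}{40} + \frac{3}{20} × \frac{39}{40}
     = \frac{667}{4000}
P(D|+) = P(+|D)P(D)/P(+) = \frac{82}{667}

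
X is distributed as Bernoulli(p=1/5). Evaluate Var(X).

For X ~ Bernoulli(p=1/5):
Var(X) = \frac{4}{25}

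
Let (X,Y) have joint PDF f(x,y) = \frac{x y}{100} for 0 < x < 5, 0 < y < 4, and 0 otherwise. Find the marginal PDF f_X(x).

f_X(x) = ∫_0^4 f(x,y) dy
= ∫_0^4 \frac{x y}{100} dy
= \frac{2 x}{25} for 0 < x < 5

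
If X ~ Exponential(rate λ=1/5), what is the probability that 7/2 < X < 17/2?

P(7/2 < X < 17/2) = ∫_{7/2}^{17/2} f(x) dx
where f(x) = \frac{e^{- \frac{x}{5}}}{5}
= - \frac{1 - e}{e^{\frac{17}{10}}}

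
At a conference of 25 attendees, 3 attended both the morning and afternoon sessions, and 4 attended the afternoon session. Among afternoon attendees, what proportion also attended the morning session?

P(A ∩ B) = 3/25
P(B) = 4/25
P(A|B) = P(A ∩ B) / P(B) = (3/25) / (4/25) = 3/4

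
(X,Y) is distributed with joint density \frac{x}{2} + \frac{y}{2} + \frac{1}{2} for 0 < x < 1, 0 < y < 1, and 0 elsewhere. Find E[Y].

E[Y] = ∫_0^1 ∫_0^1 y × f(x,y) dx dy
= \frac{13}{24}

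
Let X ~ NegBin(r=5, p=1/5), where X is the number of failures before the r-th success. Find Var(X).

For X ~ NegBin(r=5, p=1/5), where X is the number of failures before the r-th success:
Var(X) = 100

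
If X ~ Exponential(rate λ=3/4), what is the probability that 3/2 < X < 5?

P(3/2 < X < 5) = ∫_{3/2}^{5} f(x) dx
where f(x) = \frac{3 e^{- \frac{3 x}{4}}}{4}
= - \frac{1}{e^{\frac{15}{4}}} + e^{- \frac{9}{8}}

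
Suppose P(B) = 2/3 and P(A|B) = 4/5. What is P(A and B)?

By definition, P(A|B) = P(A ∩ B) / P(B)
So P(A ∩ B) = P(A|B) × P(B)
= 4/5 × 2/3
= 8/15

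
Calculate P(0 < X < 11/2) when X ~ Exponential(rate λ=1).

P(0 < X < 11/2) = ∫_{0}^{11/2} f(x) dx
where f(x) = e^{- x}
= 1 - e^{- \frac{11}{2}}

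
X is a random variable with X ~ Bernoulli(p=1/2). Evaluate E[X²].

Using the identity E[X²] = Var(X) + (E[X])²:
E[X] = \frac{1}{2}
Var(X) = \frac{1}{4}
E[X²] = \frac{1}{4} + (\frac{1}{2})²
= \frac{1}{2}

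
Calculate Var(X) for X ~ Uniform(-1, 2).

For X ~ Uniform(-1, 2):
Var(X) = \frac{3}{4}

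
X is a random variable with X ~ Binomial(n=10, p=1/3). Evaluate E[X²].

Using the identity E[X²] = Var(X) + (E[X])²:
E[X] = \frac{10}{3}
Var(X) = \frac{20}{9}
E[X²] = \frac{20}{9} + (\frac{10}{3})²
= \frac{40}{3}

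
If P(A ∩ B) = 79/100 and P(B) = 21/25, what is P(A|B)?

P(A|B) = P(A ∩ B) / P(B)
= (79/100) / (21/25)
= 79/84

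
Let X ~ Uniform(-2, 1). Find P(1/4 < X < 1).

P(1/4 < X < 1) = ∫_{1/4}^{1} f(x) dx
where f(x) = \frac{1}{3}
= \frac{1}{4}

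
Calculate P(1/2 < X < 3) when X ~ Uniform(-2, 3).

P(1/2 < X < 3) = ∫_{1/2}^{3} f(x) dx
where f(x) = \frac{1}{5}
= \frac{1}{2}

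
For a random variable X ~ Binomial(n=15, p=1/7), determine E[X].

For X ~ Binomial(n=15, p=1/7), the expected value is:
E[X] = \frac{15}{7}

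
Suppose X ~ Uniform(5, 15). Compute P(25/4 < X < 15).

P(25/4 < X < 15) = ∫_{25/4}^{15} f(x) dx
where f(x) = \frac{1}{10}
= \frac{7}{8}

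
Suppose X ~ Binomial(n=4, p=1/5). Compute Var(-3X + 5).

For X ~ Binomial(n=4, p=1/5):
Var(X) = \frac{16}{25}
Var(-3X + 5) = (-3)² × Var(X) = 9 × \frac{16}{25} = \frac{144}{25}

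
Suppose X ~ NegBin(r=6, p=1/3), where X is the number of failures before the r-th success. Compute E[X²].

Using the identity E[X²] = Var(X) + (E[X])²:
E[X] = 12
Var(X) = 36
E[X²] = 36 + (12)²
= 180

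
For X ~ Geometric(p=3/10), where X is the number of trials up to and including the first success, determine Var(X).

For X ~ Geometric(p=3/10), where X is the number of trials up to and including the first success:
Var(X) = \frac{70}{9}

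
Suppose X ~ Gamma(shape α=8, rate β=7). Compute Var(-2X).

For X ~ Gamma(shape α=8, rate β=7):
Var(X) = \frac{8}{49}
Var(-2X) = (-2)² × Var(X) = 4 × \frac{8}{49} = \frac{32}{49}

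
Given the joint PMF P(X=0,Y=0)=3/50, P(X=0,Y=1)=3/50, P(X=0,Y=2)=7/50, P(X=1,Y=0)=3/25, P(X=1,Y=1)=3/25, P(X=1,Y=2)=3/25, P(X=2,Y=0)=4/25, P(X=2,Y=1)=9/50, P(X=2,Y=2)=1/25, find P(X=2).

P(X=2) = P(X=2,Y=0) + P(X=2,Y=1) + P(X=2,Y=2)
= 4/25 + 9/50 + 1/25
= 19/50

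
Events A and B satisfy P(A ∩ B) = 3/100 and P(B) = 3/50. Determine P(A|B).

P(A|B) = P(A ∩ B) / P(B)
= (3/100) / (3/50)
= 1/2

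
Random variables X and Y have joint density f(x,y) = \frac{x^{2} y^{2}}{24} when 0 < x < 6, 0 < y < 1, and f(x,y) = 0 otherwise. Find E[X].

f_X(x) = ∫_0^1 \frac{x^{2} y^{2}}{24} dy = \frac{x^{2}}{72}
E[X] = ∫_0^6 x × (\frac{x^{2}}{72}) dx = \frac{9}{2}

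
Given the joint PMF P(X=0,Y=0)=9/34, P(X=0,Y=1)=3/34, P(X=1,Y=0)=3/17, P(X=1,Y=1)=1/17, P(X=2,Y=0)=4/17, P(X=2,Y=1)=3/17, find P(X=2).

P(X=2) = P(X=2,Y=0) + P(X=2,Y=1)
= 4/17 + 3/17
= 7/17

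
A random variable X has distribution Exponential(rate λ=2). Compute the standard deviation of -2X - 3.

For X ~ Exponential(rate λ=2):
Var(X) = \frac{1}{4}
SD(X) = √(Var(X)) = √(\frac{1}{4}) = \frac{1}{2}
SD(-2X - 3) = |-2| × SD(X) = 2 × \frac{1}{2} = 1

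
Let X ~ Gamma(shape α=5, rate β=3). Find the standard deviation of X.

For X ~ Gamma(shape α=5, rate β=3):
Var(X) = \frac{5}{9}
SD(X) = √(Var(X)) = √(\frac{5}{9}) = \frac{\sqrt{5}}{3}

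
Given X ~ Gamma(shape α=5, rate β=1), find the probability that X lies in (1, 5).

P(1 < X < 5) = ∫_{1}^{5} f(x) dx
where f(x) = \frac{x^{4} e^{- x}}{24}
= \frac{-1569 + 65 e^{4}}{24 e^{5}}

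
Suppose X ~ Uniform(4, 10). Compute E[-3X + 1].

For X ~ Uniform(4, 10):
E[X] = 7
E[-3X + 1] = -3 × E[X] + 1 = -20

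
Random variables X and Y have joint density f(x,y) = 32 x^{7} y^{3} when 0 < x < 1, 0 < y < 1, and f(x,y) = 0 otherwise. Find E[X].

E[X] = ∫_0^1 ∫_0^1 x × f(x,y) dy dx
= ∫_0^1 ∫_0^1 x × (32 x^{7} y^{3}) dy dx
= \frac{8}{9}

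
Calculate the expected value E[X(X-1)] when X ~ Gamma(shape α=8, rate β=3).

E[X(X-1)] = E[X² - X] = E[X²] - E[X]
E[X] = \frac{8}{3}
E[X²] = Var(X) + (E[X])² = \frac{8}{9} + (\frac{8}{3})² = 8
E[X(X-1)] = 8 - \frac{8}{3} = \frac{16}{3}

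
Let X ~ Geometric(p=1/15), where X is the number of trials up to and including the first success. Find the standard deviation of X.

For X ~ Geometric(p=1/15), where X is the number of trials up to and including the first success:
Var(X) = 210
SD(X) = √(Var(X)) = √(210) = \sqrt{210}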